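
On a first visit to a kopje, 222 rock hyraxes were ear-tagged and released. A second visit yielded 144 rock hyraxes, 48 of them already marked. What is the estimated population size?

N = (222 × 144) / 48 = 31968 / 48 = 666

N = 666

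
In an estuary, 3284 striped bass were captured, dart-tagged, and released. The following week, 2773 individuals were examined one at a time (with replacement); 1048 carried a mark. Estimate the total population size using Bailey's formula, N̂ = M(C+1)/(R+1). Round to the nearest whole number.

N̂ = 3284·(2773+1)/(1048+1) = 3284·2774/1049 = 9109816/1049 ≈ 8684.3 → 8684

N ≈ 8684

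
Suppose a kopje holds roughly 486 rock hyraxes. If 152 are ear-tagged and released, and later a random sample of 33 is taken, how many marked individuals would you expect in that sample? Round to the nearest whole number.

The marked fraction of the population is 152/486, so in a sample of 33 expect C·(M/N) marked.
E[R] = 152 × 33 / 486 = 5016 / 486 ≈ 10.3 → 10

expected recaptures ≈ 10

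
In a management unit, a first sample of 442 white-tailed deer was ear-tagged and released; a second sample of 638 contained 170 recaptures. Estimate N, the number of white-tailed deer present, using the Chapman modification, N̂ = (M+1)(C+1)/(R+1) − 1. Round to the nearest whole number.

N̂ = (442+1)(638+1)/(170+1) − 1 = 443·639/171 − 1
= 283077/171 − 1 ≈ 1655.4 − 1 ≈ 1654.4 → 1654

N ≈ 1654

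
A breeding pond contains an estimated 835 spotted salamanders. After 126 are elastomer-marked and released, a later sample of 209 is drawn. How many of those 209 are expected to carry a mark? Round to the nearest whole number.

The marked fraction of the population is 126/835, so in a sample of 209 expect C·(M/N) marked.
E[R] = 126 × 209 / 835 = 26334 / 835 ≈ 31.5 → 32

expected recaptures ≈ 32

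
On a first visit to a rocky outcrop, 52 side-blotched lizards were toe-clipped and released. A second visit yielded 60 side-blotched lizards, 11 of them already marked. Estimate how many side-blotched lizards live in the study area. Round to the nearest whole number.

If marked individuals mix randomly, R/C ≈ M/N, giving N ≈ M·C/R.
N = (52 × 60) / 11 = 3120 / 11 ≈ 283.6 → 284

N ≈ 284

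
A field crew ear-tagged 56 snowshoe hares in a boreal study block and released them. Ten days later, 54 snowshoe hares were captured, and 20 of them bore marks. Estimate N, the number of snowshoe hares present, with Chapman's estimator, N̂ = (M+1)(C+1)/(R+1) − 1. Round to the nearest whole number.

N ≈ 148

N̂ = (56+1)(54+1)/(20+1) − 1 = 57·55/21 − 1
= 3135/21 − 1 ≈ 149.3 − 1 ≈ 148.3 → 148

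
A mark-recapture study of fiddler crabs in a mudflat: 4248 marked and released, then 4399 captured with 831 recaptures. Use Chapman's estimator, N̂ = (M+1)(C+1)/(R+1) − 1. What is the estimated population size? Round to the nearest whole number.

N̂ = (4248+1)(4399+1)/(831+1) − 1 = 4249·4400/832 − 1
= 18695600/832 − 1 ≈ 22470.7 − 1 ≈ 22469.7 → 22470

N ≈ 22,470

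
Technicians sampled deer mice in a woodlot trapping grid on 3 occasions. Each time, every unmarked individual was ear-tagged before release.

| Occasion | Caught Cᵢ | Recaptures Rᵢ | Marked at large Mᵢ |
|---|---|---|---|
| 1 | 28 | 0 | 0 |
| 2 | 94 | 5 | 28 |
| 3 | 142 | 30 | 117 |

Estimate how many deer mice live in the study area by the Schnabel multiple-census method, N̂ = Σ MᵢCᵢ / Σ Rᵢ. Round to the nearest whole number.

N ≈ 550

Σ MᵢCᵢ = 0·28 + 28·94 + 117·142 = 0 + 2632 + 16614 = 19246
Σ Rᵢ = 0 + 5 + 30 = 35
N̂ = 19246 / 35 ≈ 549.9 → 550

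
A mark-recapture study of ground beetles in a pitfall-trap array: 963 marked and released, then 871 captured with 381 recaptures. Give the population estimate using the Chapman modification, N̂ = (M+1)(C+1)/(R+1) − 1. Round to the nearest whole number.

N̂ = (963+1)(871+1)/(381+1) − 1 = 964·872/382 − 1
= 840608/382 − 1 ≈ 2200.5 − 1 ≈ 2199.5 → 2200

N ≈ 2200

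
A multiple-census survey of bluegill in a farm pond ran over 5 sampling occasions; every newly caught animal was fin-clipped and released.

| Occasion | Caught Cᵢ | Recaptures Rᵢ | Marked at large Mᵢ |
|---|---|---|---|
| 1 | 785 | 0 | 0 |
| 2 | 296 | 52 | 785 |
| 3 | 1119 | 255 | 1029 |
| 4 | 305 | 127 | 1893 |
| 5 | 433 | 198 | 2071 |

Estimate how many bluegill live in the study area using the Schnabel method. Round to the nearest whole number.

Σ MᵢCᵢ = 0·785 + 785·296 + 1029·1119 + 1893·305 + 2071·433 = 0 + 232360 + 1151451 + 577365 + 896743 = 2857919
Σ Rᵢ = 0 + 52 + 255 + 127 + 198 = 632
N̂ = 2857919 / 632 ≈ 4522.0 → 4522

N ≈ 4522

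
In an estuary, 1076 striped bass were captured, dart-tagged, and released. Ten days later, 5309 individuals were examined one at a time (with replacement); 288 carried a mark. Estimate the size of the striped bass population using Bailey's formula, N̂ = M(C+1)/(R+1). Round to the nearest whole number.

N̂ = 1076·(5309+1)/(288+1) = 1076·5310/289 = 5713560/289 ≈ 19770.1 → 19770

N ≈ 19,770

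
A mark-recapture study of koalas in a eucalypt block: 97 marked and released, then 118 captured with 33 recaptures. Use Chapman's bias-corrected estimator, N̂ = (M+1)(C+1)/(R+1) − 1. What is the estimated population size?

N = 342

N̂ = (97+1)(118+1)/(33+1) − 1 = 98·119/34 − 1
= 11662/34 − 1 = 343 − 1 = 342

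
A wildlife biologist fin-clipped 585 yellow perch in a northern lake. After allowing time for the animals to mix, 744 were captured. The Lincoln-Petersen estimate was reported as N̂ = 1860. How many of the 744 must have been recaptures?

R = 234

From N = M·C/R: R = M·C / N = 585·744 / 1860 = 435240 / 1860 = 234.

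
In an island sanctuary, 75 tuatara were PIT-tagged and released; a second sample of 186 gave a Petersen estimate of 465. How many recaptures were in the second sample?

R = 30

From N = M·C/R: R = M·C / N = 75·186 / 465 = 13950 / 465 = 30.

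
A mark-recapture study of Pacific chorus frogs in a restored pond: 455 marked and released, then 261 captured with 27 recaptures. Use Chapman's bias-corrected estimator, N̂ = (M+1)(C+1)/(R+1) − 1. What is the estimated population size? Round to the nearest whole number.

N̂ = (455+1)(261+1)/(27+1) − 1 = 456·262/28 − 1
= 119472/28 − 1 ≈ 4266.9 − 1 ≈ 4265.9 → 4266

N ≈ 4266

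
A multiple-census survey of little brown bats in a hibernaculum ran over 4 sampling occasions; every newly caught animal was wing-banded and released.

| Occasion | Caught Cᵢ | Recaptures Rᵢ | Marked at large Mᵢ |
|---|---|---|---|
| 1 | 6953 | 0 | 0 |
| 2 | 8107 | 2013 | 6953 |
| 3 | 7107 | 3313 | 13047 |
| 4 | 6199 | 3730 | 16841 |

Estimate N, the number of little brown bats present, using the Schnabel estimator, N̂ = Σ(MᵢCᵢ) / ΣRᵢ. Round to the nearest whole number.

N ≈ 27,991

Σ MᵢCᵢ = 0·6953 + 6953·8107 + 13047·7107 + 16841·6199 = 0 + 56367971 + 92725029 + 104397359 = 253490359
Σ Rᵢ = 0 + 2013 + 3313 + 3730 = 9056
N̂ = 253490359 / 9056 ≈ 27991.4 → 27991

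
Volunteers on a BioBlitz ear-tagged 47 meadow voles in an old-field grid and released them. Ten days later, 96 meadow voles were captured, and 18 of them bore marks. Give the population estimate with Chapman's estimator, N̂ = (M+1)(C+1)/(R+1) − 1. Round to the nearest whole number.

N̂ = (47+1)(96+1)/(18+1) − 1 = 48·97/19 − 1
= 4656/19 − 1 ≈ 245.1 − 1 ≈ 244.1 → 244

N ≈ 244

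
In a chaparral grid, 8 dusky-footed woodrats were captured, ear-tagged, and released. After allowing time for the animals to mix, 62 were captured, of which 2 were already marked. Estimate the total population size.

The marked fraction in the recapture sample should equal the marked fraction in the population: 2/62 = 8/N.
N = (8 × 62) / 2 = 496 / 2 = 248

N = 248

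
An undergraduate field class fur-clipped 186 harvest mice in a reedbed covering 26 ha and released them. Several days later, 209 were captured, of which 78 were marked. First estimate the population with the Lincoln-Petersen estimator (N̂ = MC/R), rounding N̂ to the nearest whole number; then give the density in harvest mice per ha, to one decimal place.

N̂ = 186·209/78 = 38874/78 ≈ 498.4 → 498
Density = N̂ / area = 498 / 26 ≈ 19.15 → 19.2 per ha

density ≈ 19.2 harvest mice per ha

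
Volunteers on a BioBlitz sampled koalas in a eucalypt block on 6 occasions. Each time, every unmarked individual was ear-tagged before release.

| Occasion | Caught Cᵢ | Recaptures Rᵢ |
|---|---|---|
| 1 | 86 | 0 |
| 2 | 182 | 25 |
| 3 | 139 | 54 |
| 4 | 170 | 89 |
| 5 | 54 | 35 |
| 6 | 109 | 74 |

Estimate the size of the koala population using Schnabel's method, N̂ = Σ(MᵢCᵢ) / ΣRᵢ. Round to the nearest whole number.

Marked at large before each occasion: Mᵢ = Σⱼ<ᵢ (Cⱼ − Rⱼ) → M1=0, M2=86, M3=243, M4=328, M5=409, M6=428
Σ MᵢCᵢ = 0·86 + 86·182 + 243·139 + 328·170 + 409·54 + 428·109 = 0 + 15652 + 33777 + 55760 + 22086 + 46652 = 173927
Σ Rᵢ = 0 + 25 + 54 + 89 + 35 + 74 = 277
N̂ = 173927 / 277 ≈ 627.9 → 628

N ≈ 628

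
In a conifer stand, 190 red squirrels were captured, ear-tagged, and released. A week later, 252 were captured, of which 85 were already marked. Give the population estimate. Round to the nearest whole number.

N = (190 × 252) / 85 = 47880 / 85 ≈ 563.3 → 563

N ≈ 563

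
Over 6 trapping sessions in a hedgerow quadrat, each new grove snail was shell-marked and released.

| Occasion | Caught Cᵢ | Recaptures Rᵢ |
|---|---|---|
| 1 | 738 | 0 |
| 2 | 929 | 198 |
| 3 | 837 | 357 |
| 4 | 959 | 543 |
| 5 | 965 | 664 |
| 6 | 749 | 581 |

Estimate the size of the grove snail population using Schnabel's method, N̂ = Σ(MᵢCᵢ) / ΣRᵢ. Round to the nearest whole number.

Marked at large before each occasion: Mᵢ = Σⱼ<ᵢ (Cⱼ − Rⱼ) → M1=0, M2=738, M3=1469, M4=1949, M5=2365, M6=2666
Σ MᵢCᵢ = 0·738 + 738·929 + 1469·837 + 1949·959 + 2365·965 + 2666·749 = 0 + 685602 + 1229553 + 1869091 + 2282225 + 1996834 = 8063305
Σ Rᵢ = 0 + 198 + 357 + 543 + 664 + 581 = 2343
N̂ = 8063305 / 2343 ≈ 3441.4 → 3441

N ≈ 3441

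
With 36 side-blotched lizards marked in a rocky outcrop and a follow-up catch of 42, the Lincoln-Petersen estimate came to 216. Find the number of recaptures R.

R = 7

From N = M·C/R: R = M·C / N = 36·42 / 216 = 1512 / 216 = 7.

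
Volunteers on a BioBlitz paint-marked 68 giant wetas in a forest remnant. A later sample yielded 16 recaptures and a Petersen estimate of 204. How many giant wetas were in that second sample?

C = 48

From N = M·C/R: C = N·R / M = 204·16 / 68 = 3264 / 68 = 48.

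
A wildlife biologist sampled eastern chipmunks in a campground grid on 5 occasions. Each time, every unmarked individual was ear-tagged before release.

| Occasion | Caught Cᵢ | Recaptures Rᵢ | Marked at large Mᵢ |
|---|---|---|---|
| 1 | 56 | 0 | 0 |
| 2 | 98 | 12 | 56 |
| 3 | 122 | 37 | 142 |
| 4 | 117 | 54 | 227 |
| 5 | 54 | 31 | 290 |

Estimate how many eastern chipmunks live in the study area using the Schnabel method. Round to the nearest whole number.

Σ MᵢCᵢ = 0·56 + 56·98 + 142·122 + 227·117 + 290·54 = 0 + 5488 + 17324 + 26559 + 15660 = 65031
Σ Rᵢ = 0 + 12 + 37 + 54 + 31 = 134
N̂ = 65031 / 134 ≈ 485.3 → 485

N ≈ 485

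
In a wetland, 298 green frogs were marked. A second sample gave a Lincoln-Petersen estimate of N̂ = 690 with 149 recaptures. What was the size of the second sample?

C = 345

From N = M·C/R: C = N·R / M = 690·149 / 298 = 102810 / 298 = 345.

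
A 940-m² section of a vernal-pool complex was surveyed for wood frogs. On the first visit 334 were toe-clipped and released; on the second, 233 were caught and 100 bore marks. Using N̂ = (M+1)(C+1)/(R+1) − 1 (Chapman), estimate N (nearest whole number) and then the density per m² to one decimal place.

N̂ = 335·234/101 − 1 = 78390/101 − 1 ≈ 775.1 → 775
Density = N̂ / area = 775 / 940 ≈ 0.82 → 0.8 per m²

density ≈ 0.8 wood frogs per m²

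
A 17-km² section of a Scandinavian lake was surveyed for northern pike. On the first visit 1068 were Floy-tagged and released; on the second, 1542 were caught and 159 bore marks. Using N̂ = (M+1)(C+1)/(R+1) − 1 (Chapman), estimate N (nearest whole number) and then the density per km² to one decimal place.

N̂ = 1069·1543/160 − 1 = 1649467/160 − 1 ≈ 10308.2 → 10308
Density = N̂ / area = 10308 / 17 ≈ 606.35 → 606.4 per km²

density ≈ 606.4 northern pike per km²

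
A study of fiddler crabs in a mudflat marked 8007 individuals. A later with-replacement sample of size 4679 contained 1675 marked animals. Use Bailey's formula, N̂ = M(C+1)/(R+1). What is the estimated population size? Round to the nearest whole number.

N̂ = 8007·(4679+1)/(1675+1) = 8007·4680/1676 = 37472760/1676 ≈ 22358.4 → 22358

N ≈ 22,358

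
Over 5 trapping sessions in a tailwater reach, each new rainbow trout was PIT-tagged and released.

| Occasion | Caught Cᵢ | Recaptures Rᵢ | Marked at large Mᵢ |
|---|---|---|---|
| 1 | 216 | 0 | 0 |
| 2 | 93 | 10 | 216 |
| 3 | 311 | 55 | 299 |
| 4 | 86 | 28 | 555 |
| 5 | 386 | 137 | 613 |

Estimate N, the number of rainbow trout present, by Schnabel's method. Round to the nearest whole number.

Σ MᵢCᵢ = 0·216 + 216·93 + 299·311 + 555·86 + 613·386 = 0 + 20088 + 92989 + 47730 + 236618 = 397425
Σ Rᵢ = 0 + 10 + 55 + 28 + 137 = 230
N̂ = 397425 / 230 ≈ 1727.9 → 1728

N ≈ 1728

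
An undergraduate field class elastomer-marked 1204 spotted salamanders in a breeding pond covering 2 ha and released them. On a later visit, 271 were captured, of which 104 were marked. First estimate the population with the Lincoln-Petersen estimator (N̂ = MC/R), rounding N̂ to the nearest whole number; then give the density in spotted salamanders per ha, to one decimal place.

density ≈ 1568.5 spotted salamanders per ha

N̂ = 1204·271/104 = 326284/104 ≈ 3137.3 → 3137
Density = N̂ / area = 3137 / 2 ≈ 1568.50 → 1568.5 per ha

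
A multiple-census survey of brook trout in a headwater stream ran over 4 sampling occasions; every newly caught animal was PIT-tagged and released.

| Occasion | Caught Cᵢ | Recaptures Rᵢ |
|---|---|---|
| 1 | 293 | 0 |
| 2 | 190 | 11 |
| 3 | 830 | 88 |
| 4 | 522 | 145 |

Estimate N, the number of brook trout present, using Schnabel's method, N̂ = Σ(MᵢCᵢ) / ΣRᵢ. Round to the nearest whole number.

N ≈ 4431

Marked at large before each occasion: Mᵢ = Σⱼ<ᵢ (Cⱼ − Rⱼ) → M1=0, M2=293, M3=472, M4=1214
Σ MᵢCᵢ = 0·293 + 293·190 + 472·830 + 1214·522 = 0 + 55670 + 391760 + 633708 = 1081138
Σ Rᵢ = 0 + 11 + 88 + 145 = 244
N̂ = 1081138 / 244 ≈ 4430.9 → 4431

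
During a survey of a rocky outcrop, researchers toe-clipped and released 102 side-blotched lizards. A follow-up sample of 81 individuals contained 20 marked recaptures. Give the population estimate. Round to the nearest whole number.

N ≈ 413

Lincoln-Petersen assumes M/N = R/C, so N = M·C / R.
N = (102 × 81) / 20 = 8262 / 20 ≈ 413.1 → 413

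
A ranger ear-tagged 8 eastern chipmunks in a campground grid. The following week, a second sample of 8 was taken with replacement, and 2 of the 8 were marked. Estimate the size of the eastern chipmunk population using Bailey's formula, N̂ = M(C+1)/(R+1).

N = 24

N̂ = 8·(8+1)/(2+1) = 8·9/3 = 72/3 = 24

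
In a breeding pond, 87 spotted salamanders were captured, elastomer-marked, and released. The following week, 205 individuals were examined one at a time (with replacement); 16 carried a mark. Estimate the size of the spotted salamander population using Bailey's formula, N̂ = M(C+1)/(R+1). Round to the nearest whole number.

N ≈ 1054

N̂ = 87·(205+1)/(16+1) = 87·206/17 = 17922/17 ≈ 1054.2 → 1054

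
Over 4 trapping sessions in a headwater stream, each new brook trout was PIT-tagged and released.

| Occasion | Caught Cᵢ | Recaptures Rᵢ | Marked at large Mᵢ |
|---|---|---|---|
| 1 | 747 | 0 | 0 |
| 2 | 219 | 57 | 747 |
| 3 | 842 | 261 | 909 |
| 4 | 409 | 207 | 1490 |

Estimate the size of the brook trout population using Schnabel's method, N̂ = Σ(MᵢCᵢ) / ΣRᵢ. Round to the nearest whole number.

N ≈ 2930

Σ MᵢCᵢ = 0·747 + 747·219 + 909·842 + 1490·409 = 0 + 163593 + 765378 + 609410 = 1538381
Σ Rᵢ = 0 + 57 + 261 + 207 = 525
N̂ = 1538381 / 525 ≈ 2930.2 → 2930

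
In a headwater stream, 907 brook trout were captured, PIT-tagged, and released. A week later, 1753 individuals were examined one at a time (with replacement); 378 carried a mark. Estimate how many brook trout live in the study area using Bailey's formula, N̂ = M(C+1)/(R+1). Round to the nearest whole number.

N̂ = 907·(1753+1)/(378+1) = 907·1754/379 = 1590878/379 ≈ 4197.6 → 4198

N ≈ 4198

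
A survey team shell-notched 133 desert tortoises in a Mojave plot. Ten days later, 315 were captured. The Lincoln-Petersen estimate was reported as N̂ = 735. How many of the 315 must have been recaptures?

R = 57

From N = M·C/R: R = M·C / N = 133·315 / 735 = 41895 / 735 = 57.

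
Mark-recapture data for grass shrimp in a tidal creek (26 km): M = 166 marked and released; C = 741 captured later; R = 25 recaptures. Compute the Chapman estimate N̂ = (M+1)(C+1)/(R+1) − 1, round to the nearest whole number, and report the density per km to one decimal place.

N̂ = 167·742/26 − 1 = 123914/26 − 1 ≈ 4764.9 → 4765
Density = N̂ / area = 4765 / 26 ≈ 183.27 → 183.3 per km

density ≈ 183.3 grass shrimp per km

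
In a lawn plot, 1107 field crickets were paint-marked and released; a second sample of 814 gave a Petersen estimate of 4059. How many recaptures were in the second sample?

From N = M·C/R: R = M·C / N = 1107·814 / 4059 = 901098 / 4059 = 222.

R = 222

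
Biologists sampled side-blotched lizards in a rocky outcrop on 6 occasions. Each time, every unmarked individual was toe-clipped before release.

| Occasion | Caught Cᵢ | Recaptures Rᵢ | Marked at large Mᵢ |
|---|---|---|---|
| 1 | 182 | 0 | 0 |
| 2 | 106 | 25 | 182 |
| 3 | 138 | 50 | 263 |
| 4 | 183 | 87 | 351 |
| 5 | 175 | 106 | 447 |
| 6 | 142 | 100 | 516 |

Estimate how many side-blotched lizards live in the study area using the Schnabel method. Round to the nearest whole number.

Σ MᵢCᵢ = 0·182 + 182·106 + 263·138 + 351·183 + 447·175 + 516·142 = 0 + 19292 + 36294 + 64233 + 78225 + 73272 = 271316
Σ Rᵢ = 0 + 25 + 50 + 87 + 106 + 100 = 368
N̂ = 271316 / 368 ≈ 737.3 → 737

N ≈ 737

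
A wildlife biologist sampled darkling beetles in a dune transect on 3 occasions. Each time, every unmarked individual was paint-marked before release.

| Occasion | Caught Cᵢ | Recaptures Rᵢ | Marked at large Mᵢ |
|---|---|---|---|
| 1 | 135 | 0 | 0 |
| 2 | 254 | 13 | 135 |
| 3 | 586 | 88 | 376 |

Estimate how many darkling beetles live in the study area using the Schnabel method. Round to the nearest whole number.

N ≈ 2521

Σ MᵢCᵢ = 0·135 + 135·254 + 376·586 = 0 + 34290 + 220336 = 254626
Σ Rᵢ = 0 + 13 + 88 = 101
N̂ = 254626 / 101 ≈ 2521.0 → 2521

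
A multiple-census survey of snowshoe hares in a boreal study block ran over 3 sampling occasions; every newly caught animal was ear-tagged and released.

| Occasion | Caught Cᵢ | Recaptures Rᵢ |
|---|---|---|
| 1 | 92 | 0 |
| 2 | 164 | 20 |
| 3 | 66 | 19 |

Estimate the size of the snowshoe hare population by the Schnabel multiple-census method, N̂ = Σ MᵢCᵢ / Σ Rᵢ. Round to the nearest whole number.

N ≈ 786

Marked at large before each occasion: Mᵢ = Σⱼ<ᵢ (Cⱼ − Rⱼ) → M1=0, M2=92, M3=236
Σ MᵢCᵢ = 0·92 + 92·164 + 236·66 = 0 + 15088 + 15576 = 30664
Σ Rᵢ = 0 + 20 + 19 = 39
N̂ = 30664 / 39 ≈ 786.3 → 786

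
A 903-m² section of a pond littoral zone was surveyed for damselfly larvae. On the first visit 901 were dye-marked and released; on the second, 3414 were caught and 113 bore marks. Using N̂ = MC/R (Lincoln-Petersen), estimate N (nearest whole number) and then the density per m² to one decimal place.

N̂ = 901·3414/113 = 3076014/113 ≈ 27221.4 → 27221
Density = N̂ / area = 27221 / 903 ≈ 30.145 → 30.1 per m²

density ≈ 30.1 damselfly larvae per m²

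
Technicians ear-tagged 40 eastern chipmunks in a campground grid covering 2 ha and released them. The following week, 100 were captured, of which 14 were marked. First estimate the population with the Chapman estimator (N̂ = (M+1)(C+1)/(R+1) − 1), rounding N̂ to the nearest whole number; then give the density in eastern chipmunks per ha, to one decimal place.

N̂ = 41·101/15 − 1 = 4141/15 − 1 ≈ 275.1 → 275
Density = N̂ / area = 275 / 2 ≈ 137.50 → 137.5 per ha

density ≈ 137.5 eastern chipmunks per ha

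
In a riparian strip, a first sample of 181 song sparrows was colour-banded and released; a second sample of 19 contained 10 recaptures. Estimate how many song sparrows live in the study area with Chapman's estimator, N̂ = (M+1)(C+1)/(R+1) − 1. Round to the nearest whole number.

N̂ = (181+1)(19+1)/(10+1) − 1 = 182·20/11 − 1
= 3640/11 − 1 ≈ 330.9 − 1 ≈ 329.9 → 330

N ≈ 330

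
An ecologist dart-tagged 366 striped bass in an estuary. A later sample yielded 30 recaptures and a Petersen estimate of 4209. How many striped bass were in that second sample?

From N = M·C/R: C = N·R / M = 4209·30 / 366 = 126270 / 366 = 345.

C = 345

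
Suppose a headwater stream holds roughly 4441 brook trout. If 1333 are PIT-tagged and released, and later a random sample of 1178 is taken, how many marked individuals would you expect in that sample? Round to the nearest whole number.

Expected recaptures E[R] = M·C / N.
E[R] = 1333 × 1178 / 4441 = 1570274 / 4441 ≈ 353.6 → 354

expected recaptures ≈ 354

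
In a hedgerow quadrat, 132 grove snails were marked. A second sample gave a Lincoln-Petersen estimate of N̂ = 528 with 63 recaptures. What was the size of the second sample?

C = 252

From N = M·C/R: C = N·R / M = 528·63 / 132 = 33264 / 132 = 252.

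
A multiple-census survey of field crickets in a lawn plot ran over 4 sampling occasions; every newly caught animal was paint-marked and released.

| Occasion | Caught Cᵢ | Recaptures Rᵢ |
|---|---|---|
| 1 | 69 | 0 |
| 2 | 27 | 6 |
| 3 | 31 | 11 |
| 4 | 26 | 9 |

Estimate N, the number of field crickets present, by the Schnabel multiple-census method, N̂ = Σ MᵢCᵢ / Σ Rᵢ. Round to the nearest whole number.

N ≈ 289

Marked at large before each occasion: Mᵢ = Σⱼ<ᵢ (Cⱼ − Rⱼ) → M1=0, M2=69, M3=90, M4=110
Σ MᵢCᵢ = 0·69 + 69·27 + 90·31 + 110·26 = 0 + 1863 + 2790 + 2860 = 7513
Σ Rᵢ = 0 + 6 + 11 + 9 = 26
N̂ = 7513 / 26 ≈ 289.0 → 289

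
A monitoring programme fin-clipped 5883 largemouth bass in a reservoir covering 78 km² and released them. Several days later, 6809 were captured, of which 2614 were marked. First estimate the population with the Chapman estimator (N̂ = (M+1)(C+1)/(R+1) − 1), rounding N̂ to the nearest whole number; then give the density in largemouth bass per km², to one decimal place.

N̂ = 5884·6810/2615 − 1 = 40070040/2615 − 1 ≈ 15322.2 → 15322
Density = N̂ / area = 15322 / 78 ≈ 196.44 → 196.4 per km²

density ≈ 196.4 largemouth bass per km²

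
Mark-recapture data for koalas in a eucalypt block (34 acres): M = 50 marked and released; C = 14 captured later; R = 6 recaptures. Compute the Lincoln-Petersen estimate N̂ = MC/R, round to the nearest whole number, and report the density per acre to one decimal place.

density ≈ 3.4 koalas per acre

N̂ = 50·14/6 = 700/6 ≈ 116.7 → 117
Density = N̂ / area = 117 / 34 ≈ 3.44 → 3.4 per acre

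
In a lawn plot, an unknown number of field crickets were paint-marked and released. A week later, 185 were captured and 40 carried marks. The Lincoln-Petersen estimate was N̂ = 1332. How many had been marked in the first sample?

From N = M·C/R: M = N·R / C = 1332·40 / 185 = 53280 / 185 = 288.

M = 288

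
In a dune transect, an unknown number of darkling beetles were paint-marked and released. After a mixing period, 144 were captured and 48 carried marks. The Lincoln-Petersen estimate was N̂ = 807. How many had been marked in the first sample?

M = 269

From N = M·C/R: M = N·R / C = 807·48 / 144 = 38736 / 144 = 269.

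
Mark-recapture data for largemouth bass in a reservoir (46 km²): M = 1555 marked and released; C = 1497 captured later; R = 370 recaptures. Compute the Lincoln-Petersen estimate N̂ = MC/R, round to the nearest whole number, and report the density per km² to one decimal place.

density ≈ 136.8 largemouth bass per km²

N̂ = 1555·1497/370 = 2327835/370 ≈ 6291.4 → 6291
Density = N̂ / area = 6291 / 46 ≈ 136.76 → 136.8 per km²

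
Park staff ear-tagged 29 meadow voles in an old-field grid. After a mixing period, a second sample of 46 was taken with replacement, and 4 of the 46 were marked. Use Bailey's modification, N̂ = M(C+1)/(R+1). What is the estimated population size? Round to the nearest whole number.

N̂ = 29·(46+1)/(4+1) = 29·47/5 = 1363/5 ≈ 272.6 → 273

N ≈ 273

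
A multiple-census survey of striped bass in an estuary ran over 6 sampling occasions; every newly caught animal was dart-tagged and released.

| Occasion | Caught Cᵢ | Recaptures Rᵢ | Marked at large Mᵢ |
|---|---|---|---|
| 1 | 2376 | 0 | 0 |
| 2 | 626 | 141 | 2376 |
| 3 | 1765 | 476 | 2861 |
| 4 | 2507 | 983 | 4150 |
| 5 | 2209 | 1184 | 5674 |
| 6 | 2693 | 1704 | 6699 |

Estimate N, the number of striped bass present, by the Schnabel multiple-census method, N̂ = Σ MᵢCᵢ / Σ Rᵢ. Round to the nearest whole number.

N ≈ 10,587

Σ MᵢCᵢ = 0·2376 + 2376·626 + 2861·1765 + 4150·2507 + 5674·2209 + 6699·2693 = 0 + 1487376 + 5049665 + 10404050 + 12533866 + 18040407 = 47515364
Σ Rᵢ = 0 + 141 + 476 + 983 + 1184 + 1704 = 4488
N̂ = 47515364 / 4488 ≈ 10587.2 → 10587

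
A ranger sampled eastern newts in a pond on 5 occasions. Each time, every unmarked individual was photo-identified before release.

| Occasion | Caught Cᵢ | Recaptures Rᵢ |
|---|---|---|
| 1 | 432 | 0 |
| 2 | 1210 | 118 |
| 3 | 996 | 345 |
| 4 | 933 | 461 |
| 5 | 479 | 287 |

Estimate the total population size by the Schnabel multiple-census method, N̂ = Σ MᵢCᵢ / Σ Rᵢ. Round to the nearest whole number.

N ≈ 4408

Marked at large before each occasion: Mᵢ = Σⱼ<ᵢ (Cⱼ − Rⱼ) → M1=0, M2=432, M3=1524, M4=2175, M5=2647
Σ MᵢCᵢ = 0·432 + 432·1210 + 1524·996 + 2175·933 + 2647·479 = 0 + 522720 + 1517904 + 2029275 + 1267913 = 5337812
Σ Rᵢ = 0 + 118 + 345 + 461 + 287 = 1211
N̂ = 5337812 / 1211 ≈ 4407.8 → 4408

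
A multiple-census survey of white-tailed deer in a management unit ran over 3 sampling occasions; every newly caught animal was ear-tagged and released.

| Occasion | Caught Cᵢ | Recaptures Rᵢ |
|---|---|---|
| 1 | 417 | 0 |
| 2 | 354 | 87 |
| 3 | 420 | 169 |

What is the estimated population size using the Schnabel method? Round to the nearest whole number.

N ≈ 1699

Marked at large before each occasion: Mᵢ = Σⱼ<ᵢ (Cⱼ − Rⱼ) → M1=0, M2=417, M3=684
Σ MᵢCᵢ = 0·417 + 417·354 + 684·420 = 0 + 147618 + 287280 = 434898
Σ Rᵢ = 0 + 87 + 169 = 256
N̂ = 434898 / 256 ≈ 1698.8 → 1699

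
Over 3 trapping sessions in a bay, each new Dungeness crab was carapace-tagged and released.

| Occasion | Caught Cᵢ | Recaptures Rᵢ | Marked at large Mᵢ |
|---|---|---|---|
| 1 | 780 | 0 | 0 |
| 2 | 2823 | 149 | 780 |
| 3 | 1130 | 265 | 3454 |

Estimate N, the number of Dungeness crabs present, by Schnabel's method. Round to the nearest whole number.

N ≈ 14,746

Σ MᵢCᵢ = 0·780 + 780·2823 + 3454·1130 = 0 + 2201940 + 3903020 = 6104960
Σ Rᵢ = 0 + 149 + 265 = 414
N̂ = 6104960 / 414 ≈ 14746.3 → 14746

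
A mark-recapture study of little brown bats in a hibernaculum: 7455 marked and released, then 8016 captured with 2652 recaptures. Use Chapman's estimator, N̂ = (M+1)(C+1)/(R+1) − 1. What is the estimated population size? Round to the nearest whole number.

N ≈ 22,530

N̂ = (7455+1)(8016+1)/(2652+1) − 1 = 7456·8017/2653 − 1
= 59774752/2653 − 1 ≈ 22531.0 − 1 ≈ 22530.0 → 22530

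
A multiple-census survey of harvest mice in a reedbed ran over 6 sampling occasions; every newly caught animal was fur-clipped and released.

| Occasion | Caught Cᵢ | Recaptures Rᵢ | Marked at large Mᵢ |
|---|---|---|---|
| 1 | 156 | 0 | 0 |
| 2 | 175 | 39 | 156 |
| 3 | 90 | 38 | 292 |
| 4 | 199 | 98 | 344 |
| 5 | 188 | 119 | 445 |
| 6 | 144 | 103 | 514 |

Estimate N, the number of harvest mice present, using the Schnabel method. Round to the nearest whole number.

Σ MᵢCᵢ = 0·156 + 156·175 + 292·90 + 344·199 + 445·188 + 514·144 = 0 + 27300 + 26280 + 68456 + 83660 + 74016 = 279712
Σ Rᵢ = 0 + 39 + 38 + 98 + 119 + 103 = 397
N̂ = 279712 / 397 ≈ 704.6 → 705

N ≈ 705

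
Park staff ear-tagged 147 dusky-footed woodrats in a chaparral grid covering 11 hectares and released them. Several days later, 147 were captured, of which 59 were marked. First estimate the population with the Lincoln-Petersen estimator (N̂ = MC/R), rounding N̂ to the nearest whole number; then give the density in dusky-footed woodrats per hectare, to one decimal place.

density ≈ 33.3 dusky-footed woodrats per hectare

N̂ = 147·147/59 = 21609/59 ≈ 366.3 → 366
Density = N̂ / area = 366 / 11 ≈ 33.27 → 33.3 per hectare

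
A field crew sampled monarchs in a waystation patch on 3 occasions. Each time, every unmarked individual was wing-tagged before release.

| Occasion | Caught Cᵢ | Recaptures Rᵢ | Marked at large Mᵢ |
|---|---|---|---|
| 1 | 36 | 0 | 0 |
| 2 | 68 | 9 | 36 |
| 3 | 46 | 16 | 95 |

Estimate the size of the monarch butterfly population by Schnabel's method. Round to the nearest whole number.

Σ MᵢCᵢ = 0·36 + 36·68 + 95·46 = 0 + 2448 + 4370 = 6818
Σ Rᵢ = 0 + 9 + 16 = 25
N̂ = 6818 / 25 ≈ 272.7 → 273

N ≈ 273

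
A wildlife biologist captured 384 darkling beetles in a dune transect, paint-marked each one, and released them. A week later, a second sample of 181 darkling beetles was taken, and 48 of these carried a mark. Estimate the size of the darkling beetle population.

The marked fraction in the recapture sample should equal the marked fraction in the population: 48/181 = 384/N.
N = (384 × 181) / 48 = 69504 / 48 = 1448

N = 1448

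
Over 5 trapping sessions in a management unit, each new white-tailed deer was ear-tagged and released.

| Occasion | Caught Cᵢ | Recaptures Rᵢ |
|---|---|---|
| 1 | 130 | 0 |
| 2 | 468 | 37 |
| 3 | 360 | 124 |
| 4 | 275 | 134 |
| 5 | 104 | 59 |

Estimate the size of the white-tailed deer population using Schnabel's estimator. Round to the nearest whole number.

N ≈ 1637

Marked at large before each occasion: Mᵢ = Σⱼ<ᵢ (Cⱼ − Rⱼ) → M1=0, M2=130, M3=561, M4=797, M5=938
Σ MᵢCᵢ = 0·130 + 130·468 + 561·360 + 797·275 + 938·104 = 0 + 60840 + 201960 + 219175 + 97552 = 579527
Σ Rᵢ = 0 + 37 + 124 + 134 + 59 = 354
N̂ = 579527 / 354 ≈ 1637.1 → 1637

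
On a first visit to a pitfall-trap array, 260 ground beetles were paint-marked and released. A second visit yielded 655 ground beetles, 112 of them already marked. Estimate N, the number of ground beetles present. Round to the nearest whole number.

N ≈ 1521

N = (260 × 655) / 112 = 170300 / 112 ≈ 1520.5 → 1521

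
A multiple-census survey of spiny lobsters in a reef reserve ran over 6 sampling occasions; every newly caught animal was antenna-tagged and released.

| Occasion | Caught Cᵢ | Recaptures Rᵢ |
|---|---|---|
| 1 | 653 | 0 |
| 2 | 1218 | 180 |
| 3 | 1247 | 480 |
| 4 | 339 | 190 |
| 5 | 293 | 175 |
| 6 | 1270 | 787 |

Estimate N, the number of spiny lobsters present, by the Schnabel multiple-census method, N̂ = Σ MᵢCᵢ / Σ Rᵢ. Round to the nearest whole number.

N ≈ 4394

Marked at large before each occasion: Mᵢ = Σⱼ<ᵢ (Cⱼ − Rⱼ) → M1=0, M2=653, M3=1691, M4=2458, M5=2607, M6=2725
Σ MᵢCᵢ = 0·653 + 653·1218 + 1691·1247 + 2458·339 + 2607·293 + 2725·1270 = 0 + 795354 + 2108677 + 833262 + 763851 + 3460750 = 7961894
Σ Rᵢ = 0 + 180 + 480 + 190 + 175 + 787 = 1812
N̂ = 7961894 / 1812 ≈ 4394.0 → 4394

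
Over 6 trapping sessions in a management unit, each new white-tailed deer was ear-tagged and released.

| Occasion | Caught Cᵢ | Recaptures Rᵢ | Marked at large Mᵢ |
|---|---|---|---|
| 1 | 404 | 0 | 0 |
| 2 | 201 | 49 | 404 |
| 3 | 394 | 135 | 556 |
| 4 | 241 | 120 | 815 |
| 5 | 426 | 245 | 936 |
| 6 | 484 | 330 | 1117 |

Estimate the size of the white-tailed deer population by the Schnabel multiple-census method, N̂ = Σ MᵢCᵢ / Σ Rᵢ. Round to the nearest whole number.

Σ MᵢCᵢ = 0·404 + 404·201 + 556·394 + 815·241 + 936·426 + 1117·484 = 0 + 81204 + 219064 + 196415 + 398736 + 540628 = 1436047
Σ Rᵢ = 0 + 49 + 135 + 120 + 245 + 330 = 879
N̂ = 1436047 / 879 ≈ 1633.7 → 1634

N ≈ 1634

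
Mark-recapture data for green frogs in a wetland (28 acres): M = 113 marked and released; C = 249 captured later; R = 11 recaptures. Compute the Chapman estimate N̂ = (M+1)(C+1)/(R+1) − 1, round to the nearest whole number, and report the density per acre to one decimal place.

N̂ = 114·250/12 − 1 = 28500/12 − 1 = 2374
Density = N̂ / area = 2374 / 28 ≈ 84.79 → 84.8 per acre

density ≈ 84.8 green frogs per acre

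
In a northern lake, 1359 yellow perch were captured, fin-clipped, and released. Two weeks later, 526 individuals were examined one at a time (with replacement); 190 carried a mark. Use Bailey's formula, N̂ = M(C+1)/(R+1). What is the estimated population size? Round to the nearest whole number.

N̂ = 1359·(526+1)/(190+1) = 1359·527/191 = 716193/191 ≈ 3749.7 → 3750

N ≈ 3750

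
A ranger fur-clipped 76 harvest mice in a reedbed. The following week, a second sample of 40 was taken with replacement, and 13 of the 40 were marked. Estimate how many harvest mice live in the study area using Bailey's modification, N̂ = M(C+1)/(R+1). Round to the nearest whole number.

N ≈ 223

N̂ = 76·(40+1)/(13+1) = 76·41/14 = 3116/14 ≈ 222.6 → 223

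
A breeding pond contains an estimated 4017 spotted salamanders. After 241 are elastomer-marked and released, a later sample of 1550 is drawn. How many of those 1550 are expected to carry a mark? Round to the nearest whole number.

expected recaptures ≈ 93

The marked fraction of the population is 241/4017, so in a sample of 1550 expect C·(M/N) marked.
E[R] = 241 × 1550 / 4017 = 373550 / 4017 ≈ 93.0 → 93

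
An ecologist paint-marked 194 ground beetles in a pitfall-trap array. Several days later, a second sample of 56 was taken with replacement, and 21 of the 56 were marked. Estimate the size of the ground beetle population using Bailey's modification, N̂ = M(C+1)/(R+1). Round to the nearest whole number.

N̂ = 194·(56+1)/(21+1) = 194·57/22 = 11058/22 ≈ 502.6 → 503

N ≈ 503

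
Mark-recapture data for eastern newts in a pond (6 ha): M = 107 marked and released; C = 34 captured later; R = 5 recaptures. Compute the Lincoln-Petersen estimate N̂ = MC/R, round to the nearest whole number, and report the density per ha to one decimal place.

N̂ = 107·34/5 = 3638/5 ≈ 727.6 → 728
Density = N̂ / area = 728 / 6 ≈ 121.33 → 121.3 per ha

density ≈ 121.3 eastern newts per ha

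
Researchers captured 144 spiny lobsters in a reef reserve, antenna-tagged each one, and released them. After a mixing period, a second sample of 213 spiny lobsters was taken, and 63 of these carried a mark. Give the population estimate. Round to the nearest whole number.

Lincoln-Petersen assumes M/N = R/C, so N = M·C / R.
N = (144 × 213) / 63 = 30672 / 63 ≈ 486.9 → 487

N ≈ 487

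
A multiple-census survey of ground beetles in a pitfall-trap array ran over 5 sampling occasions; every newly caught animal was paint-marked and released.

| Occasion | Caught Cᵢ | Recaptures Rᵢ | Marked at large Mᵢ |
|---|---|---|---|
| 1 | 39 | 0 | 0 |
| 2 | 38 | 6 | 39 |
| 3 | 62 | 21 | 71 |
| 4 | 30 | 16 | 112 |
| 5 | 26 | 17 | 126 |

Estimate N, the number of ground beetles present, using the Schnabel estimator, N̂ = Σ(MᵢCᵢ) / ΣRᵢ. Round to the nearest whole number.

N ≈ 209

Σ MᵢCᵢ = 0·39 + 39·38 + 71·62 + 112·30 + 126·26 = 0 + 1482 + 4402 + 3360 + 3276 = 12520
Σ Rᵢ = 0 + 6 + 21 + 16 + 17 = 60
N̂ = 12520 / 60 ≈ 208.7 → 209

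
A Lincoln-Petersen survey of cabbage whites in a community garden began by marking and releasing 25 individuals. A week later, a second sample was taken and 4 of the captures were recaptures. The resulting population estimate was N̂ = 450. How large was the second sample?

C = 72

From N = M·C/R: C = N·R / M = 450·4 / 25 = 1800 / 25 = 72.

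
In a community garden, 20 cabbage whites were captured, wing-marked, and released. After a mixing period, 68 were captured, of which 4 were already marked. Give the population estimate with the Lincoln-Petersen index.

N = 340

N = (20 × 68) / 4 = 1360 / 4 = 340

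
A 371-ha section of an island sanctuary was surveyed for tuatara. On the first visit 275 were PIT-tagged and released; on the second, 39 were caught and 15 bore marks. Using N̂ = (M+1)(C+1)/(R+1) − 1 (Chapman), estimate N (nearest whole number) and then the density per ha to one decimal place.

N̂ = 276·40/16 − 1 = 11040/16 − 1 = 689
Density = N̂ / area = 689 / 371 ≈ 1.86 → 1.9 per ha

density ≈ 1.9 tuatara per ha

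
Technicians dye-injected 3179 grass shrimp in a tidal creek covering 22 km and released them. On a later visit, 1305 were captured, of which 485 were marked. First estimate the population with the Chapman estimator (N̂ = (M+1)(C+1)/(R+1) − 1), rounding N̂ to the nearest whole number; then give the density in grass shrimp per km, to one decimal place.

N̂ = 3180·1306/486 − 1 = 4153080/486 − 1 ≈ 8544.4 → 8544
Density = N̂ / area = 8544 / 22 ≈ 388.36 → 388.4 per km

density ≈ 388.4 grass shrimp per km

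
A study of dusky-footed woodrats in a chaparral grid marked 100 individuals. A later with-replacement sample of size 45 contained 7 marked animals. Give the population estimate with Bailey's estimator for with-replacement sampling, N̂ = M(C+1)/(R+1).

N̂ = 100·(45+1)/(7+1) = 100·46/8 = 4600/8 = 575

N = 575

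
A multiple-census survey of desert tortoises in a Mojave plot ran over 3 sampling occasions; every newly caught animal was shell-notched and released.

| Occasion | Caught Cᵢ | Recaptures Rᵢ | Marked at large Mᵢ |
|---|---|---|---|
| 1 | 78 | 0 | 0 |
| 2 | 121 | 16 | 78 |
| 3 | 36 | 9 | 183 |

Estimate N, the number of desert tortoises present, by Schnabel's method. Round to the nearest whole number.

Σ MᵢCᵢ = 0·78 + 78·121 + 183·36 = 0 + 9438 + 6588 = 16026
Σ Rᵢ = 0 + 16 + 9 = 25
N̂ = 16026 / 25 ≈ 641.0 → 641

N ≈ 641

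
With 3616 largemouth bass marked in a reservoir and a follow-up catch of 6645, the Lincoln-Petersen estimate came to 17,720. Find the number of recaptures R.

From N = M·C/R: R = M·C / N = 3616·6645 / 17720 = 24028320 / 17720 = 1356.

R = 1356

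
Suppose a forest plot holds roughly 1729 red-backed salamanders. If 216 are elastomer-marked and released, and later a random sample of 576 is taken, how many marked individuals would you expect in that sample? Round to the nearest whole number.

The marked fraction of the population is 216/1729, so in a sample of 576 expect C·(M/N) marked.
E[R] = 216 × 576 / 1729 = 124416 / 1729 ≈ 72.0 → 72

expected recaptures ≈ 72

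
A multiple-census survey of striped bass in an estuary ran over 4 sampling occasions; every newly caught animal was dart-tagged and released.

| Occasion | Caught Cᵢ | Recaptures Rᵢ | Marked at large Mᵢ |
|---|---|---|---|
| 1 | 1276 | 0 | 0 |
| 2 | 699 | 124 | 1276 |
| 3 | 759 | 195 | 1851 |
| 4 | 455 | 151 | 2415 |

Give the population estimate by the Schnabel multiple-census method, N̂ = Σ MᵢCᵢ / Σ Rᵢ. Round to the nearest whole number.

N ≈ 7225

Σ MᵢCᵢ = 0·1276 + 1276·699 + 1851·759 + 2415·455 = 0 + 891924 + 1404909 + 1098825 = 3395658
Σ Rᵢ = 0 + 124 + 195 + 151 = 470
N̂ = 3395658 / 470 ≈ 7224.8 → 7225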